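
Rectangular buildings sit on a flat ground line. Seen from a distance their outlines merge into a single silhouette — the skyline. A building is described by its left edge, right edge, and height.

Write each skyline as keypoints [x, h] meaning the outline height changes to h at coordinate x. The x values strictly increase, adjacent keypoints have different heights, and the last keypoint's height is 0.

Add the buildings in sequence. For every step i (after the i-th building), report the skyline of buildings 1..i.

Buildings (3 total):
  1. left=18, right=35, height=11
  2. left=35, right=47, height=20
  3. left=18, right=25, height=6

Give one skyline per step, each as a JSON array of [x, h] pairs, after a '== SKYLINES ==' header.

== SKYLINES ==
[[18,11],[35,0]]
[[18,11],[35,20],[47,0]]
[[18,11],[35,20],[47,0]]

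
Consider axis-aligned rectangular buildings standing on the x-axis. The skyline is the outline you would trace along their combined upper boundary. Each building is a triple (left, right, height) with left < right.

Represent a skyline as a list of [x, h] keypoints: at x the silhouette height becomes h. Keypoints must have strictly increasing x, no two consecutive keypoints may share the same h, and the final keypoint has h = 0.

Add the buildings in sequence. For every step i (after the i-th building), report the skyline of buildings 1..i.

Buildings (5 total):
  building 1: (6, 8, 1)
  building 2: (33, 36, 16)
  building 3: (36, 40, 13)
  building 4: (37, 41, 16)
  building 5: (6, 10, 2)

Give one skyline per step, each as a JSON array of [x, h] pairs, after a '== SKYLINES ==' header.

== SKYLINES ==
[[6,1],[8,0]]
[[6,1],[8,0],[33,16],[36,0]]
[[6,1],[8,0],[33,16],[36,13],[40,0]]
[[6,1],[8,0],[33,16],[36,13],[37,16],[41,0]]
[[6,2],[10,0],[33,16],[36,13],[37,16],[41,0]]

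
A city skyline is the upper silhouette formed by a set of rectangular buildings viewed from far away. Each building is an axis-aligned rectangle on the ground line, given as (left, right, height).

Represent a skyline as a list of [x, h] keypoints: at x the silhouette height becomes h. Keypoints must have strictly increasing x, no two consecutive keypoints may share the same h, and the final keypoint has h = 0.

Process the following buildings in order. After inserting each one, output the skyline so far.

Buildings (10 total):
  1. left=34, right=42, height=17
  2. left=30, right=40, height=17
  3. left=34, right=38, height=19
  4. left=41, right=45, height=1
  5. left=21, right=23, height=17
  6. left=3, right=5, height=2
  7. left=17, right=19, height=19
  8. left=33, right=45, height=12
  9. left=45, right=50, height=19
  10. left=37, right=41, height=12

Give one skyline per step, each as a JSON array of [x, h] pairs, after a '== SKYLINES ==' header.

== SKYLINES ==
[[34,17],[42,0]]
[[30,17],[42,0]]
[[30,17],[34,19],[38,17],[42,0]]
[[30,17],[34,19],[38,17],[42,1],[45,0]]
[[21,17],[23,0],[30,17],[34,19],[38,17],[42,1],[45,0]]
[[3,2],[5,0],[21,17],[23,0],[30,17],[34,19],[38,17],[42,1],[45,0]]
[[3,2],[5,0],[17,19],[19,0],[21,17],[23,0],[30,17],[34,19],[38,17],[42,1],[45,0]]
[[3,2],[5,0],[17,19],[19,0],[21,17],[23,0],[30,17],[34,19],[38,17],[42,12],[45,0]]
[[3,2],[5,0],[17,19],[19,0],[21,17],[23,0],[30,17],[34,19],[38,17],[42,12],[45,19],[50,0]]
[[3,2],[5,0],[17,19],[19,0],[21,17],[23,0],[30,17],[34,19],[38,17],[42,12],[45,19],[50,0]]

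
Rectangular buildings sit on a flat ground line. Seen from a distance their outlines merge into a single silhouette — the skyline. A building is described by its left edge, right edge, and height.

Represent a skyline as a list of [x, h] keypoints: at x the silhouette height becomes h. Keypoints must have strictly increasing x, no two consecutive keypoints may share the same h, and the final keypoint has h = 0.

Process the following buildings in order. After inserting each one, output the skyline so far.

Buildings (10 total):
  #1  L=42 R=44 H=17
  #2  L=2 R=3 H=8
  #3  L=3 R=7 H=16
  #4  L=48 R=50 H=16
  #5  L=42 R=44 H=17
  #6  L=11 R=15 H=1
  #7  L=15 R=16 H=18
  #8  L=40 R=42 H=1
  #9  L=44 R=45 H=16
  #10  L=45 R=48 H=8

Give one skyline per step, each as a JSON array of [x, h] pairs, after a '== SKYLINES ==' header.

== SKYLINES ==
[[42,17],[44,0]]
[[2,8],[3,0],[42,17],[44,0]]
[[2,8],[3,16],[7,0],[42,17],[44,0]]
[[2,8],[3,16],[7,0],[42,17],[44,0],[48,16],[50,0]]
[[2,8],[3,16],[7,0],[42,17],[44,0],[48,16],[50,0]]
[[2,8],[3,16],[7,0],[11,1],[15,0],[42,17],[44,0],[48,16],[50,0]]
[[2,8],[3,16],[7,0],[11,1],[15,18],[16,0],[42,17],[44,0],[48,16],[50,0]]
[[2,8],[3,16],[7,0],[11,1],[15,18],[16,0],[40,1],[42,17],[44,0],[48,16],[50,0]]
[[2,8],[3,16],[7,0],[11,1],[15,18],[16,0],[40,1],[42,17],[44,16],[45,0],[48,16],[50,0]]
[[2,8],[3,16],[7,0],[11,1],[15,18],[16,0],[40,1],[42,17],[44,16],[45,8],[48,16],[50,0]]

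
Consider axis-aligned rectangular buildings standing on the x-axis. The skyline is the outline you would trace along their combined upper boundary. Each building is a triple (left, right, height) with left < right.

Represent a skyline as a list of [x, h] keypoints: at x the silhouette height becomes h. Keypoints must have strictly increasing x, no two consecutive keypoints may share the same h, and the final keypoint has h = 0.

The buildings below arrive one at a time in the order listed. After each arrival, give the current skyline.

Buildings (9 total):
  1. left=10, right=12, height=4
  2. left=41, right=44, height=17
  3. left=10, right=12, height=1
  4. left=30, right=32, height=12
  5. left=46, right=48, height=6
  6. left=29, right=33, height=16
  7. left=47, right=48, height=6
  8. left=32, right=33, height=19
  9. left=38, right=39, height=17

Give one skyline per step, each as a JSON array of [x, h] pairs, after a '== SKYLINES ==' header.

== SKYLINES ==
[[10,4],[12,0]]
[[10,4],[12,0],[41,17],[44,0]]
[[10,4],[12,0],[41,17],[44,0]]
[[10,4],[12,0],[30,12],[32,0],[41,17],[44,0]]
[[10,4],[12,0],[30,12],[32,0],[41,17],[44,0],[46,6],[48,0]]
[[10,4],[12,0],[29,16],[33,0],[41,17],[44,0],[46,6],[48,0]]
[[10,4],[12,0],[29,16],[33,0],[41,17],[44,0],[46,6],[48,0]]
[[10,4],[12,0],[29,16],[32,19],[33,0],[41,17],[44,0],[46,6],[48,0]]
[[10,4],[12,0],[29,16],[32,19],[33,0],[38,17],[39,0],[41,17],[44,0],[46,6],[48,0]]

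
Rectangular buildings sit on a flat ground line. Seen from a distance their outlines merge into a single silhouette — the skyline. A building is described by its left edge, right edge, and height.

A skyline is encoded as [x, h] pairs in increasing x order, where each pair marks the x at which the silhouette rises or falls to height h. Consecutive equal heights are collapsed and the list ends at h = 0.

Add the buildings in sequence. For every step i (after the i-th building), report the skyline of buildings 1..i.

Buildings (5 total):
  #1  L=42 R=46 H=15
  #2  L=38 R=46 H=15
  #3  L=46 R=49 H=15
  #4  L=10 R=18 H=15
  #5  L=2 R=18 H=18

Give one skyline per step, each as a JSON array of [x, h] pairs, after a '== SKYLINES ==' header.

== SKYLINES ==
[[42,15],[46,0]]
[[38,15],[46,0]]
[[38,15],[49,0]]
[[10,15],[18,0],[38,15],[49,0]]
[[2,18],[18,0],[38,15],[49,0]]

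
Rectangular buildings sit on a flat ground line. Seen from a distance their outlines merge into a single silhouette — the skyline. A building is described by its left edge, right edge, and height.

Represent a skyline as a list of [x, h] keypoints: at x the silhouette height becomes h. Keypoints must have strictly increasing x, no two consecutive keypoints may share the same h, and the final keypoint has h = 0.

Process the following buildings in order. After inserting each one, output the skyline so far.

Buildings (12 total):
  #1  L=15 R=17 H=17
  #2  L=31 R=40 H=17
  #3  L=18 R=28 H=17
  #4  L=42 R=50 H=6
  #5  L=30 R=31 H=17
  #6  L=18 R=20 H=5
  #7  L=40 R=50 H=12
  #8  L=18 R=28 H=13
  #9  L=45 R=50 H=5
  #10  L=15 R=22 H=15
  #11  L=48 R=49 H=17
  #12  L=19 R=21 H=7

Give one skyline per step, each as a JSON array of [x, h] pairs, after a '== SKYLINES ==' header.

== SKYLINES ==
[[15,17],[17,0]]
[[15,17],[17,0],[31,17],[40,0]]
[[15,17],[17,0],[18,17],[28,0],[31,17],[40,0]]
[[15,17],[17,0],[18,17],[28,0],[31,17],[40,0],[42,6],[50,0]]
[[15,17],[17,0],[18,17],[28,0],[30,17],[40,0],[42,6],[50,0]]
[[15,17],[17,0],[18,17],[28,0],[30,17],[40,0],[42,6],[50,0]]
[[15,17],[17,0],[18,17],[28,0],[30,17],[40,12],[50,0]]
[[15,17],[17,0],[18,17],[28,0],[30,17],[40,12],[50,0]]
[[15,17],[17,0],[18,17],[28,0],[30,17],[40,12],[50,0]]
[[15,17],[17,15],[18,17],[28,0],[30,17],[40,12],[50,0]]
[[15,17],[17,15],[18,17],[28,0],[30,17],[40,12],[48,17],[49,12],[50,0]]
[[15,17],[17,15],[18,17],[28,0],[30,17],[40,12],[48,17],[49,12],[50,0]]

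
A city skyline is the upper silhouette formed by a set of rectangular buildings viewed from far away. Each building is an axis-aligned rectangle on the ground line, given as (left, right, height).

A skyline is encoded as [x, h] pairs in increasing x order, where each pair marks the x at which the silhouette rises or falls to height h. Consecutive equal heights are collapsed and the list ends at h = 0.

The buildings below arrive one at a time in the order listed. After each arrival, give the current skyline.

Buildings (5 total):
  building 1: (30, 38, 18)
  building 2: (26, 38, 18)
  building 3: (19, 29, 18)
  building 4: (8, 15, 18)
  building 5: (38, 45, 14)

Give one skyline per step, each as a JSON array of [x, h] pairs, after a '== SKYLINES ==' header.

== SKYLINES ==
[[30,18],[38,0]]
[[26,18],[38,0]]
[[19,18],[38,0]]
[[8,18],[15,0],[19,18],[38,0]]
[[8,18],[15,0],[19,18],[38,14],[45,0]]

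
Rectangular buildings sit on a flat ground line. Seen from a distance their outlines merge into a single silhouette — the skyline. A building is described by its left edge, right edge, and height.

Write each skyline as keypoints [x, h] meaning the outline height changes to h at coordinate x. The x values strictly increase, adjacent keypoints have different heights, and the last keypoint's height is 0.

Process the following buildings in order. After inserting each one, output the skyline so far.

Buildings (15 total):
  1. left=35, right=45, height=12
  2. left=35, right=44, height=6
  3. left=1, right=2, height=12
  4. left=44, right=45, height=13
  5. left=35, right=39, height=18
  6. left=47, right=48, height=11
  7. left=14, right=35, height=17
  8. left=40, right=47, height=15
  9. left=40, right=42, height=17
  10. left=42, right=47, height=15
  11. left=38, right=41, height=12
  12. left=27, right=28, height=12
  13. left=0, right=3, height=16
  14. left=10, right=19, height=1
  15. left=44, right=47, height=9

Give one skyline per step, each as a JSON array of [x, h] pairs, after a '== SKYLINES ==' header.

== SKYLINES ==
[[35,12],[45,0]]
[[35,12],[45,0]]
[[1,12],[2,0],[35,12],[45,0]]
[[1,12],[2,0],[35,12],[44,13],[45,0]]
[[1,12],[2,0],[35,18],[39,12],[44,13],[45,0]]
[[1,12],[2,0],[35,18],[39,12],[44,13],[45,0],[47,11],[48,0]]
[[1,12],[2,0],[14,17],[35,18],[39,12],[44,13],[45,0],[47,11],[48,0]]
[[1,12],[2,0],[14,17],[35,18],[39,12],[40,15],[47,11],[48,0]]
[[1,12],[2,0],[14,17],[35,18],[39,12],[40,17],[42,15],[47,11],[48,0]]
[[1,12],[2,0],[14,17],[35,18],[39,12],[40,17],[42,15],[47,11],[48,0]]
[[1,12],[2,0],[14,17],[35,18],[39,12],[40,17],[42,15],[47,11],[48,0]]
[[1,12],[2,0],[14,17],[35,18],[39,12],[40,17],[42,15],[47,11],[48,0]]
[[0,16],[3,0],[14,17],[35,18],[39,12],[40,17],[42,15],[47,11],[48,0]]
[[0,16],[3,0],[10,1],[14,17],[35,18],[39,12],[40,17],[42,15],[47,11],[48,0]]
[[0,16],[3,0],[10,1],[14,17],[35,18],[39,12],[40,17],[42,15],[47,11],[48,0]]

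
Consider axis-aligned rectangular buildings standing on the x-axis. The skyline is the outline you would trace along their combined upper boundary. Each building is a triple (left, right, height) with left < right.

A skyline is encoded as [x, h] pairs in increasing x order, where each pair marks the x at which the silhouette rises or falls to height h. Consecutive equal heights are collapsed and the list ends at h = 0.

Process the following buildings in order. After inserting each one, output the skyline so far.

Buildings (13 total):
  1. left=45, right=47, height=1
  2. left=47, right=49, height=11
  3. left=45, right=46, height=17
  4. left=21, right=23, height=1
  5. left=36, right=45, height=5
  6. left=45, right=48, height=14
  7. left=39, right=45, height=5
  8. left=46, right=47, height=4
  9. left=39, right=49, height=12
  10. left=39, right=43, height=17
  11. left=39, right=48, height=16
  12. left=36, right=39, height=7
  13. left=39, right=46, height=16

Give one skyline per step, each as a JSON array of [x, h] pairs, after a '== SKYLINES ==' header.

== SKYLINES ==
[[45,1],[47,0]]
[[45,1],[47,11],[49,0]]
[[45,17],[46,1],[47,11],[49,0]]
[[21,1],[23,0],[45,17],[46,1],[47,11],[49,0]]
[[21,1],[23,0],[36,5],[45,17],[46,1],[47,11],[49,0]]
[[21,1],[23,0],[36,5],[45,17],[46,14],[48,11],[49,0]]
[[21,1],[23,0],[36,5],[45,17],[46,14],[48,11],[49,0]]
[[21,1],[23,0],[36,5],[45,17],[46,14],[48,11],[49,0]]
[[21,1],[23,0],[36,5],[39,12],[45,17],[46,14],[48,12],[49,0]]
[[21,1],[23,0],[36,5],[39,17],[43,12],[45,17],[46,14],[48,12],[49,0]]
[[21,1],[23,0],[36,5],[39,17],[43,16],[45,17],[46,16],[48,12],[49,0]]
[[21,1],[23,0],[36,7],[39,17],[43,16],[45,17],[46,16],[48,12],[49,0]]
[[21,1],[23,0],[36,7],[39,17],[43,16],[45,17],[46,16],[48,12],[49,0]]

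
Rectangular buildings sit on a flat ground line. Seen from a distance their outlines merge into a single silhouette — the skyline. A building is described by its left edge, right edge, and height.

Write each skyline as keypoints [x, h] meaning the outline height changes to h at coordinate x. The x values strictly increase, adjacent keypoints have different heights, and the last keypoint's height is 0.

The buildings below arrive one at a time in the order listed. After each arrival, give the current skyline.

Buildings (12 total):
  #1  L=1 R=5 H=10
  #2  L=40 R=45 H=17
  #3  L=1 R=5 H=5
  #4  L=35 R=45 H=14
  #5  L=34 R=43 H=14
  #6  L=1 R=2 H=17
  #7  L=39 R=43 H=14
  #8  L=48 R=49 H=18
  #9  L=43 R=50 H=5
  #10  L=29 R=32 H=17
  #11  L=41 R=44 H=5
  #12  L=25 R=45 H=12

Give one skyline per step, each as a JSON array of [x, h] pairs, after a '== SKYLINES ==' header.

== SKYLINES ==
[[1,10],[5,0]]
[[1,10],[5,0],[40,17],[45,0]]
[[1,10],[5,0],[40,17],[45,0]]
[[1,10],[5,0],[35,14],[40,17],[45,0]]
[[1,10],[5,0],[34,14],[40,17],[45,0]]
[[1,17],[2,10],[5,0],[34,14],[40,17],[45,0]]
[[1,17],[2,10],[5,0],[34,14],[40,17],[45,0]]
[[1,17],[2,10],[5,0],[34,14],[40,17],[45,0],[48,18],[49,0]]
[[1,17],[2,10],[5,0],[34,14],[40,17],[45,5],[48,18],[49,5],[50,0]]
[[1,17],[2,10],[5,0],[29,17],[32,0],[34,14],[40,17],[45,5],[48,18],[49,5],[50,0]]
[[1,17],[2,10],[5,0],[29,17],[32,0],[34,14],[40,17],[45,5],[48,18],[49,5],[50,0]]
[[1,17],[2,10],[5,0],[25,12],[29,17],[32,12],[34,14],[40,17],[45,5],[48,18],[49,5],[50,0]]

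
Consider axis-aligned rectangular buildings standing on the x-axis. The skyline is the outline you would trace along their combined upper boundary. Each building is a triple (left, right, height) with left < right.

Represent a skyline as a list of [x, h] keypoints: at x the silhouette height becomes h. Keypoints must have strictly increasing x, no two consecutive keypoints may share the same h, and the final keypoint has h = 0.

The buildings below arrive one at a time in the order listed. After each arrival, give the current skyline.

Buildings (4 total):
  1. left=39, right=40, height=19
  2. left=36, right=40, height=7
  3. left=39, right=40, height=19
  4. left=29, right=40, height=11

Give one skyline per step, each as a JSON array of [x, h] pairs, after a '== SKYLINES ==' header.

== SKYLINES ==
[[39,19],[40,0]]
[[36,7],[39,19],[40,0]]
[[36,7],[39,19],[40,0]]
[[29,11],[39,19],[40,0]]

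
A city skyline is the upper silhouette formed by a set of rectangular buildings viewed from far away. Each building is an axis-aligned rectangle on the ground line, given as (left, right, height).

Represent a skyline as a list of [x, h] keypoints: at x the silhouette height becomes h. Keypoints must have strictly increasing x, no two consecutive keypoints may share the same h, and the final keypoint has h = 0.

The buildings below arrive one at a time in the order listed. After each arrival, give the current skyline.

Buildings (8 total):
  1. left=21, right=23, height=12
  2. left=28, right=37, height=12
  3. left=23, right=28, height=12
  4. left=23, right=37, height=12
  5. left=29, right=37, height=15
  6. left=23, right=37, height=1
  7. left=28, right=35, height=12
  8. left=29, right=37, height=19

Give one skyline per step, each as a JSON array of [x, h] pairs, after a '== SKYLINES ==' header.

== SKYLINES ==
[[21,12],[23,0]]
[[21,12],[23,0],[28,12],[37,0]]
[[21,12],[37,0]]
[[21,12],[37,0]]
[[21,12],[29,15],[37,0]]
[[21,12],[29,15],[37,0]]
[[21,12],[29,15],[37,0]]
[[21,12],[29,19],[37,0]]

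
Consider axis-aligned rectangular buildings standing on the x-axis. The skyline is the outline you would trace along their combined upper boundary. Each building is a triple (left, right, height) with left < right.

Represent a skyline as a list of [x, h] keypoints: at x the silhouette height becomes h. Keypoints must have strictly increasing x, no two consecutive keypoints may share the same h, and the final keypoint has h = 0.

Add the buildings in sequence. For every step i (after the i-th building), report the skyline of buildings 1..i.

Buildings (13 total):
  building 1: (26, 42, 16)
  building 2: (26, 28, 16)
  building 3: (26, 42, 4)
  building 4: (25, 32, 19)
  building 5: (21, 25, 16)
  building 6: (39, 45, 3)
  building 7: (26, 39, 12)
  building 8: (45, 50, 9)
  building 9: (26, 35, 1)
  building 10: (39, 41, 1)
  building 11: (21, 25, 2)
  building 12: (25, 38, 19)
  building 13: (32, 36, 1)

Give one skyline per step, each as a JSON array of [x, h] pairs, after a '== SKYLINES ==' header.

== SKYLINES ==
[[26,16],[42,0]]
[[26,16],[42,0]]
[[26,16],[42,0]]
[[25,19],[32,16],[42,0]]
[[21,16],[25,19],[32,16],[42,0]]
[[21,16],[25,19],[32,16],[42,3],[45,0]]
[[21,16],[25,19],[32,16],[42,3],[45,0]]
[[21,16],[25,19],[32,16],[42,3],[45,9],[50,0]]
[[21,16],[25,19],[32,16],[42,3],[45,9],[50,0]]
[[21,16],[25,19],[32,16],[42,3],[45,9],[50,0]]
[[21,16],[25,19],[32,16],[42,3],[45,9],[50,0]]
[[21,16],[25,19],[38,16],[42,3],[45,9],[50,0]]
[[21,16],[25,19],[38,16],[42,3],[45,9],[50,0]]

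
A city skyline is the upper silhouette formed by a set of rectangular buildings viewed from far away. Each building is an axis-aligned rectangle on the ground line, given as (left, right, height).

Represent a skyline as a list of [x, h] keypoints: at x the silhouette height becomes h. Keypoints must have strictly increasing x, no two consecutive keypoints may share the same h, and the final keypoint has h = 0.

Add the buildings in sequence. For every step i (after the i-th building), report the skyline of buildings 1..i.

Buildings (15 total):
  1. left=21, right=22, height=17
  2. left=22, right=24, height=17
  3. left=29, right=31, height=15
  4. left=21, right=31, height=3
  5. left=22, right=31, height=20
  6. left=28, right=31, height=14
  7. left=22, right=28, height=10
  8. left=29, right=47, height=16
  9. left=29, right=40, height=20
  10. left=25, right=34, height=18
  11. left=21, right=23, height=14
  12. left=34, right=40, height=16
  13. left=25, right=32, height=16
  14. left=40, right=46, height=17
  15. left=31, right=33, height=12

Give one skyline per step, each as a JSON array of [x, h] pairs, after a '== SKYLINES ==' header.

== SKYLINES ==
[[21,17],[22,0]]
[[21,17],[24,0]]
[[21,17],[24,0],[29,15],[31,0]]
[[21,17],[24,3],[29,15],[31,0]]
[[21,17],[22,20],[31,0]]
[[21,17],[22,20],[31,0]]
[[21,17],[22,20],[31,0]]
[[21,17],[22,20],[31,16],[47,0]]
[[21,17],[22,20],[40,16],[47,0]]
[[21,17],[22,20],[40,16],[47,0]]
[[21,17],[22,20],[40,16],[47,0]]
[[21,17],[22,20],[40,16],[47,0]]
[[21,17],[22,20],[40,16],[47,0]]
[[21,17],[22,20],[40,17],[46,16],[47,0]]
[[21,17],[22,20],[40,17],[46,16],[47,0]]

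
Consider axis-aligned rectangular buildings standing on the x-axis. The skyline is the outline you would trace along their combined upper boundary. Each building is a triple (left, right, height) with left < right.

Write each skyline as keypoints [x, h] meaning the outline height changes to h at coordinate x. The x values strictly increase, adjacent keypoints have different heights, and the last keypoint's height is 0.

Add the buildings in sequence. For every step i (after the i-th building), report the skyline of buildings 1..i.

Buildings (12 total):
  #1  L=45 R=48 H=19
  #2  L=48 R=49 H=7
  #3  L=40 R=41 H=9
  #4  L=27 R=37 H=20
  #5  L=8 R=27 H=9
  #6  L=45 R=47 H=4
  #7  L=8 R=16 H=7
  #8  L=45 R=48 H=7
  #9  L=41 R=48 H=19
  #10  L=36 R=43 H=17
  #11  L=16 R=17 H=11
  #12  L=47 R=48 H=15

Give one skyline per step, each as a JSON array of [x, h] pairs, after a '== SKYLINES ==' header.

== SKYLINES ==
[[45,19],[48,0]]
[[45,19],[48,7],[49,0]]
[[40,9],[41,0],[45,19],[48,7],[49,0]]
[[27,20],[37,0],[40,9],[41,0],[45,19],[48,7],[49,0]]
[[8,9],[27,20],[37,0],[40,9],[41,0],[45,19],[48,7],[49,0]]
[[8,9],[27,20],[37,0],[40,9],[41,0],[45,19],[48,7],[49,0]]
[[8,9],[27,20],[37,0],[40,9],[41,0],[45,19],[48,7],[49,0]]
[[8,9],[27,20],[37,0],[40,9],[41,0],[45,19],[48,7],[49,0]]
[[8,9],[27,20],[37,0],[40,9],[41,19],[48,7],[49,0]]
[[8,9],[27,20],[37,17],[41,19],[48,7],[49,0]]
[[8,9],[16,11],[17,9],[27,20],[37,17],[41,19],[48,7],[49,0]]
[[8,9],[16,11],[17,9],[27,20],[37,17],[41,19],[48,7],[49,0]]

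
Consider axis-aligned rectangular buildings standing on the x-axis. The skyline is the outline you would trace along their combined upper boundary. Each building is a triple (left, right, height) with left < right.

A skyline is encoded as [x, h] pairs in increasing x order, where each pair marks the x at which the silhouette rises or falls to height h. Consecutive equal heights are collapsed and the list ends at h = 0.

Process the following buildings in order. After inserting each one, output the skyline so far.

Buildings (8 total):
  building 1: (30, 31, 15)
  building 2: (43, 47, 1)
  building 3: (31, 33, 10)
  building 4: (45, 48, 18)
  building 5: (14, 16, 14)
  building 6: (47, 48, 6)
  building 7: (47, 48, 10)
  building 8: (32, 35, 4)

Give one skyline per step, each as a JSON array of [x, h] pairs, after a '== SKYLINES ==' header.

== SKYLINES ==
[[30,15],[31,0]]
[[30,15],[31,0],[43,1],[47,0]]
[[30,15],[31,10],[33,0],[43,1],[47,0]]
[[30,15],[31,10],[33,0],[43,1],[45,18],[48,0]]
[[14,14],[16,0],[30,15],[31,10],[33,0],[43,1],[45,18],[48,0]]
[[14,14],[16,0],[30,15],[31,10],[33,0],[43,1],[45,18],[48,0]]
[[14,14],[16,0],[30,15],[31,10],[33,0],[43,1],[45,18],[48,0]]
[[14,14],[16,0],[30,15],[31,10],[33,4],[35,0],[43,1],[45,18],[48,0]]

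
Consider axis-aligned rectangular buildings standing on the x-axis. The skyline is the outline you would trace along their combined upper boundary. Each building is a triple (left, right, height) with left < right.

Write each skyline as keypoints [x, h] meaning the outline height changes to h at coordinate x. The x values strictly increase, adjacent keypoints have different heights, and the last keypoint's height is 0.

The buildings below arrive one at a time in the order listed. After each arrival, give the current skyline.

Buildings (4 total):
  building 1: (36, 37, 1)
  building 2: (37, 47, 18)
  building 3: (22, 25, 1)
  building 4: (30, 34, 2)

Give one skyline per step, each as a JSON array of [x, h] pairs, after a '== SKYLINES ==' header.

== SKYLINES ==
[[36,1],[37,0]]
[[36,1],[37,18],[47,0]]
[[22,1],[25,0],[36,1],[37,18],[47,0]]
[[22,1],[25,0],[30,2],[34,0],[36,1],[37,18],[47,0]]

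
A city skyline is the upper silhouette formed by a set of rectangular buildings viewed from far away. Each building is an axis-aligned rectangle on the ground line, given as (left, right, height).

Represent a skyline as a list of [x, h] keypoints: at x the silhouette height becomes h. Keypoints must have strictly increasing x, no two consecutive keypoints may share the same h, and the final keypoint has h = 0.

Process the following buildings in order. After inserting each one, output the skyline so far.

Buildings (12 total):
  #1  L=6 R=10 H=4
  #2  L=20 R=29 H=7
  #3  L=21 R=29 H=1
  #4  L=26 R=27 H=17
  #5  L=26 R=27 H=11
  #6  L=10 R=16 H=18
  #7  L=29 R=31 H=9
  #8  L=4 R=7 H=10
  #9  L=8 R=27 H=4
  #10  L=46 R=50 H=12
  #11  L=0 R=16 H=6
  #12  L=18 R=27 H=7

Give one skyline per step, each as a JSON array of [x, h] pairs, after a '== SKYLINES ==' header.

== SKYLINES ==
[[6,4],[10,0]]
[[6,4],[10,0],[20,7],[29,0]]
[[6,4],[10,0],[20,7],[29,0]]
[[6,4],[10,0],[20,7],[26,17],[27,7],[29,0]]
[[6,4],[10,0],[20,7],[26,17],[27,7],[29,0]]
[[6,4],[10,18],[16,0],[20,7],[26,17],[27,7],[29,0]]
[[6,4],[10,18],[16,0],[20,7],[26,17],[27,7],[29,9],[31,0]]
[[4,10],[7,4],[10,18],[16,0],[20,7],[26,17],[27,7],[29,9],[31,0]]
[[4,10],[7,4],[10,18],[16,4],[20,7],[26,17],[27,7],[29,9],[31,0]]
[[4,10],[7,4],[10,18],[16,4],[20,7],[26,17],[27,7],[29,9],[31,0],[46,12],[50,0]]
[[0,6],[4,10],[7,6],[10,18],[16,4],[20,7],[26,17],[27,7],[29,9],[31,0],[46,12],[50,0]]
[[0,6],[4,10],[7,6],[10,18],[16,4],[18,7],[26,17],[27,7],[29,9],[31,0],[46,12],[50,0]]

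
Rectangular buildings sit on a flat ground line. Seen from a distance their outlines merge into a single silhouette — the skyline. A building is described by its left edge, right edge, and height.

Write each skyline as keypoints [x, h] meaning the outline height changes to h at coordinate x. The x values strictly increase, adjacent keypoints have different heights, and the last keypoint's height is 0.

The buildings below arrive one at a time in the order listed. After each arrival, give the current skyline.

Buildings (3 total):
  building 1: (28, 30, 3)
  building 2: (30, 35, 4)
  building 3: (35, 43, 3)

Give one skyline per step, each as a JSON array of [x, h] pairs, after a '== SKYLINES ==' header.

== SKYLINES ==
[[28,3],[30,0]]
[[28,3],[30,4],[35,0]]
[[28,3],[30,4],[35,3],[43,0]]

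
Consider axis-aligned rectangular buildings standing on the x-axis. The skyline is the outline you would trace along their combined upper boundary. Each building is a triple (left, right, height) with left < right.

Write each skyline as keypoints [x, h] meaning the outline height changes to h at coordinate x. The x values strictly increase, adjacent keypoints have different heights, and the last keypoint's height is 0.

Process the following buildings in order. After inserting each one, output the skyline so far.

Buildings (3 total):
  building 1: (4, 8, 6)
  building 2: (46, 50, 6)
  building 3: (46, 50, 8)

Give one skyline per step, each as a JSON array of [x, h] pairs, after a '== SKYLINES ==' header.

== SKYLINES ==
[[4,6],[8,0]]
[[4,6],[8,0],[46,6],[50,0]]
[[4,6],[8,0],[46,8],[50,0]]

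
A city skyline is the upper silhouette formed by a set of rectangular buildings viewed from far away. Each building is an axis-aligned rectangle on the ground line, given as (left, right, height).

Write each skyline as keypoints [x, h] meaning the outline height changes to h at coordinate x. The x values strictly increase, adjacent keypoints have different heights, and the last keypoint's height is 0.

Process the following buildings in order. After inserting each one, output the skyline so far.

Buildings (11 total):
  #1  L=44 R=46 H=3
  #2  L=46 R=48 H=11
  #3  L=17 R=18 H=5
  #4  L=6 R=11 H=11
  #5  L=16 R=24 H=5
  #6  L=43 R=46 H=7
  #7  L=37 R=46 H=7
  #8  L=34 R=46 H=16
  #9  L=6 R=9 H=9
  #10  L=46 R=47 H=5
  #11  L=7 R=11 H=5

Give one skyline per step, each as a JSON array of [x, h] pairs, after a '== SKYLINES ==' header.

== SKYLINES ==
[[44,3],[46,0]]
[[44,3],[46,11],[48,0]]
[[17,5],[18,0],[44,3],[46,11],[48,0]]
[[6,11],[11,0],[17,5],[18,0],[44,3],[46,11],[48,0]]
[[6,11],[11,0],[16,5],[24,0],[44,3],[46,11],[48,0]]
[[6,11],[11,0],[16,5],[24,0],[43,7],[46,11],[48,0]]
[[6,11],[11,0],[16,5],[24,0],[37,7],[46,11],[48,0]]
[[6,11],[11,0],[16,5],[24,0],[34,16],[46,11],[48,0]]
[[6,11],[11,0],[16,5],[24,0],[34,16],[46,11],[48,0]]
[[6,11],[11,0],[16,5],[24,0],[34,16],[46,11],[48,0]]
[[6,11],[11,0],[16,5],[24,0],[34,16],[46,11],[48,0]]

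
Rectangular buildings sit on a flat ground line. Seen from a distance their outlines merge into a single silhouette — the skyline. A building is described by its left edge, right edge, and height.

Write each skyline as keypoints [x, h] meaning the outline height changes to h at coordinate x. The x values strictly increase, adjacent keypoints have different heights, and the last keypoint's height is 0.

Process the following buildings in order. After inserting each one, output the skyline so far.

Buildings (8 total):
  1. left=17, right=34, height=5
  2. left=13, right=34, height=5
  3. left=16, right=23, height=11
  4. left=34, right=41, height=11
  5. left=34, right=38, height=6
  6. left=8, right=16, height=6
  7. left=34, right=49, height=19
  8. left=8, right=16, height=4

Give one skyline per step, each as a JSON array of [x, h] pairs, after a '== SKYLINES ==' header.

== SKYLINES ==
[[17,5],[34,0]]
[[13,5],[34,0]]
[[13,5],[16,11],[23,5],[34,0]]
[[13,5],[16,11],[23,5],[34,11],[41,0]]
[[13,5],[16,11],[23,5],[34,11],[41,0]]
[[8,6],[16,11],[23,5],[34,11],[41,0]]
[[8,6],[16,11],[23,5],[34,19],[49,0]]
[[8,6],[16,11],[23,5],[34,19],[49,0]]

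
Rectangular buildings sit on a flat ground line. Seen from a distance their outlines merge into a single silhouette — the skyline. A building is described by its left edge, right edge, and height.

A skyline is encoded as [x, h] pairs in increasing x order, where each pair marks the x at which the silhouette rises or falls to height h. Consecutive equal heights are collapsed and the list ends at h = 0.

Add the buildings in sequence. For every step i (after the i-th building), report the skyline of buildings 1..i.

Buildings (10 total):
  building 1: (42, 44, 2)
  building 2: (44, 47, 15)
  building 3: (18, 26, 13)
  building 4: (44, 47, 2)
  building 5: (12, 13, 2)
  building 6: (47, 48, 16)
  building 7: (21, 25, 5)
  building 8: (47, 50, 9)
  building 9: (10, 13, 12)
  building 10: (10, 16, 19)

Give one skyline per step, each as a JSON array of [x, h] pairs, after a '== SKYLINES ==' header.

== SKYLINES ==
[[42,2],[44,0]]
[[42,2],[44,15],[47,0]]
[[18,13],[26,0],[42,2],[44,15],[47,0]]
[[18,13],[26,0],[42,2],[44,15],[47,0]]
[[12,2],[13,0],[18,13],[26,0],[42,2],[44,15],[47,0]]
[[12,2],[13,0],[18,13],[26,0],[42,2],[44,15],[47,16],[48,0]]
[[12,2],[13,0],[18,13],[26,0],[42,2],[44,15],[47,16],[48,0]]
[[12,2],[13,0],[18,13],[26,0],[42,2],[44,15],[47,16],[48,9],[50,0]]
[[10,12],[13,0],[18,13],[26,0],[42,2],[44,15],[47,16],[48,9],[50,0]]
[[10,19],[16,0],[18,13],[26,0],[42,2],[44,15],[47,16],[48,9],[50,0]]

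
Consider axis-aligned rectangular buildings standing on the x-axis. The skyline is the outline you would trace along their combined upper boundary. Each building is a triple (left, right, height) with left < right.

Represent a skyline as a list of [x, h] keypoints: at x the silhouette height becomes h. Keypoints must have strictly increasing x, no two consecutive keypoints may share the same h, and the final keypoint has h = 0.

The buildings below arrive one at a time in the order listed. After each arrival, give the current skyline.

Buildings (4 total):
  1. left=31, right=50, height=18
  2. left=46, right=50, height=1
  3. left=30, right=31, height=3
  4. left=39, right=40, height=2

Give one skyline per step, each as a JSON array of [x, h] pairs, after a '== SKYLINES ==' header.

== SKYLINES ==
[[31,18],[50,0]]
[[31,18],[50,0]]
[[30,3],[31,18],[50,0]]
[[30,3],[31,18],[50,0]]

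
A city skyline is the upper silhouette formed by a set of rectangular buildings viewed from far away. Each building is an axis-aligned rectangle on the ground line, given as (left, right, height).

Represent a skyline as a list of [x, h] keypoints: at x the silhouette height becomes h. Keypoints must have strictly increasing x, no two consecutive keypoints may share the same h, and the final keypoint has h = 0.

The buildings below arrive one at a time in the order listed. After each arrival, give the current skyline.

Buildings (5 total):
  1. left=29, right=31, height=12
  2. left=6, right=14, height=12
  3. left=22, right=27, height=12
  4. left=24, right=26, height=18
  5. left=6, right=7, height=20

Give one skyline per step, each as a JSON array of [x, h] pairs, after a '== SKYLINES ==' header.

== SKYLINES ==
[[29,12],[31,0]]
[[6,12],[14,0],[29,12],[31,0]]
[[6,12],[14,0],[22,12],[27,0],[29,12],[31,0]]
[[6,12],[14,0],[22,12],[24,18],[26,12],[27,0],[29,12],[31,0]]
[[6,20],[7,12],[14,0],[22,12],[24,18],[26,12],[27,0],[29,12],[31,0]]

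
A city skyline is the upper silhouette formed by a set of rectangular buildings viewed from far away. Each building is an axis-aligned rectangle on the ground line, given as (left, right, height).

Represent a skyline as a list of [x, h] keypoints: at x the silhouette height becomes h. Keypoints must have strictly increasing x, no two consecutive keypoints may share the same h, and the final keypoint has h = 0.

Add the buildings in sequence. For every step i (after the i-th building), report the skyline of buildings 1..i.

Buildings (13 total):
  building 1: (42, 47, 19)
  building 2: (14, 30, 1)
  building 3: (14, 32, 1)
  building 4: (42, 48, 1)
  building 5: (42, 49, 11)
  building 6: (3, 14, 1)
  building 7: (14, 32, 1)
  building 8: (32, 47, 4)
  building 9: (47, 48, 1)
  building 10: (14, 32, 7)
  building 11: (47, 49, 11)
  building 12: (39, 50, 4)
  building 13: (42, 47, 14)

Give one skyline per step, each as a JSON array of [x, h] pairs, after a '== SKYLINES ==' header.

== SKYLINES ==
[[42,19],[47,0]]
[[14,1],[30,0],[42,19],[47,0]]
[[14,1],[32,0],[42,19],[47,0]]
[[14,1],[32,0],[42,19],[47,1],[48,0]]
[[14,1],[32,0],[42,19],[47,11],[49,0]]
[[3,1],[32,0],[42,19],[47,11],[49,0]]
[[3,1],[32,0],[42,19],[47,11],[49,0]]
[[3,1],[32,4],[42,19],[47,11],[49,0]]
[[3,1],[32,4],[42,19],[47,11],[49,0]]
[[3,1],[14,7],[32,4],[42,19],[47,11],[49,0]]
[[3,1],[14,7],[32,4],[42,19],[47,11],[49,0]]
[[3,1],[14,7],[32,4],[42,19],[47,11],[49,4],[50,0]]
[[3,1],[14,7],[32,4],[42,19],[47,11],[49,4],[50,0]]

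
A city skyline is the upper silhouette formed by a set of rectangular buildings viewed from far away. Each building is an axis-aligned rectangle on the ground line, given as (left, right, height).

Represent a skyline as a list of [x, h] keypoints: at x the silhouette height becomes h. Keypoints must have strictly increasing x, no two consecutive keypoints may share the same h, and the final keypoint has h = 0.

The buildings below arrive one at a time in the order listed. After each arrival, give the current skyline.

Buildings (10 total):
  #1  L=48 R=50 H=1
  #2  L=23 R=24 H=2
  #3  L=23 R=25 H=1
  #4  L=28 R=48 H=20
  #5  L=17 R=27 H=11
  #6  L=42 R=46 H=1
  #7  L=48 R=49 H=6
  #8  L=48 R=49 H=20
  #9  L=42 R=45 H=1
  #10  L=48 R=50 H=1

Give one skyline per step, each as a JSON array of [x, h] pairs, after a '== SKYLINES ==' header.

== SKYLINES ==
[[48,1],[50,0]]
[[23,2],[24,0],[48,1],[50,0]]
[[23,2],[24,1],[25,0],[48,1],[50,0]]
[[23,2],[24,1],[25,0],[28,20],[48,1],[50,0]]
[[17,11],[27,0],[28,20],[48,1],[50,0]]
[[17,11],[27,0],[28,20],[48,1],[50,0]]
[[17,11],[27,0],[28,20],[48,6],[49,1],[50,0]]
[[17,11],[27,0],[28,20],[49,1],[50,0]]
[[17,11],[27,0],[28,20],[49,1],[50,0]]
[[17,11],[27,0],[28,20],[49,1],[50,0]]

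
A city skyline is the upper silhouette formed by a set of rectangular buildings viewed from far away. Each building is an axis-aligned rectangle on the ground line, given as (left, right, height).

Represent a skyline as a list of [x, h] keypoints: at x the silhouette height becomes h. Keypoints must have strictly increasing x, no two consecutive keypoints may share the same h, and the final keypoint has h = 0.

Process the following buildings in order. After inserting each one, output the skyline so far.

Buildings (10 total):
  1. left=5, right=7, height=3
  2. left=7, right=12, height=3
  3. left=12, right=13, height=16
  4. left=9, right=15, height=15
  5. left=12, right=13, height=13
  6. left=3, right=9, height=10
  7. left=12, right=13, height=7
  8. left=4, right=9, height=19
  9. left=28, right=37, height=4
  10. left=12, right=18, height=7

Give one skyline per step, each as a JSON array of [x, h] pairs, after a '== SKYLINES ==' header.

== SKYLINES ==
[[5,3],[7,0]]
[[5,3],[12,0]]
[[5,3],[12,16],[13,0]]
[[5,3],[9,15],[12,16],[13,15],[15,0]]
[[5,3],[9,15],[12,16],[13,15],[15,0]]
[[3,10],[9,15],[12,16],[13,15],[15,0]]
[[3,10],[9,15],[12,16],[13,15],[15,0]]
[[3,10],[4,19],[9,15],[12,16],[13,15],[15,0]]
[[3,10],[4,19],[9,15],[12,16],[13,15],[15,0],[28,4],[37,0]]
[[3,10],[4,19],[9,15],[12,16],[13,15],[15,7],[18,0],[28,4],[37,0]]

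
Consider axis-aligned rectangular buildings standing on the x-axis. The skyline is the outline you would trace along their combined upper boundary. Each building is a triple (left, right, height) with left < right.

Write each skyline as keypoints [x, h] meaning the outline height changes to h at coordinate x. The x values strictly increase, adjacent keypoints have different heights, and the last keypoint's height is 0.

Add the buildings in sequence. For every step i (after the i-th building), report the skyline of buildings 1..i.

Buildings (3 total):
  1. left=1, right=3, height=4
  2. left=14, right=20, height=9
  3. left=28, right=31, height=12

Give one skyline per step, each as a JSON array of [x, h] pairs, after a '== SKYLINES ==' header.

== SKYLINES ==
[[1,4],[3,0]]
[[1,4],[3,0],[14,9],[20,0]]
[[1,4],[3,0],[14,9],[20,0],[28,12],[31,0]]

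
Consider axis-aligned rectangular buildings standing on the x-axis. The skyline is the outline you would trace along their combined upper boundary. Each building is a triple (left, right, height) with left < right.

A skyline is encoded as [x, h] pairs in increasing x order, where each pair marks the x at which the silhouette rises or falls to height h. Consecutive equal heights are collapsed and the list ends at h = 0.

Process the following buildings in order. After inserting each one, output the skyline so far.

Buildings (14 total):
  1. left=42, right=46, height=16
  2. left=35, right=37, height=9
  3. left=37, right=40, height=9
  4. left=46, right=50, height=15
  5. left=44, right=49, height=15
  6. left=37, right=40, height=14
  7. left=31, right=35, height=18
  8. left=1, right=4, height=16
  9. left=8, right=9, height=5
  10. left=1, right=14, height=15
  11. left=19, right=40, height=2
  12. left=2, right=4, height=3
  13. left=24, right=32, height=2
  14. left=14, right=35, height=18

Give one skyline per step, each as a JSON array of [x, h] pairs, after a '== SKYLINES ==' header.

== SKYLINES ==
[[42,16],[46,0]]
[[35,9],[37,0],[42,16],[46,0]]
[[35,9],[40,0],[42,16],[46,0]]
[[35,9],[40,0],[42,16],[46,15],[50,0]]
[[35,9],[40,0],[42,16],[46,15],[50,0]]
[[35,9],[37,14],[40,0],[42,16],[46,15],[50,0]]
[[31,18],[35,9],[37,14],[40,0],[42,16],[46,15],[50,0]]
[[1,16],[4,0],[31,18],[35,9],[37,14],[40,0],[42,16],[46,15],[50,0]]
[[1,16],[4,0],[8,5],[9,0],[31,18],[35,9],[37,14],[40,0],[42,16],[46,15],[50,0]]
[[1,16],[4,15],[14,0],[31,18],[35,9],[37,14],[40,0],[42,16],[46,15],[50,0]]
[[1,16],[4,15],[14,0],[19,2],[31,18],[35,9],[37,14],[40,0],[42,16],[46,15],[50,0]]
[[1,16],[4,15],[14,0],[19,2],[31,18],[35,9],[37,14],[40,0],[42,16],[46,15],[50,0]]
[[1,16],[4,15],[14,0],[19,2],[31,18],[35,9],[37,14],[40,0],[42,16],[46,15],[50,0]]
[[1,16],[4,15],[14,18],[35,9],[37,14],[40,0],[42,16],[46,15],[50,0]]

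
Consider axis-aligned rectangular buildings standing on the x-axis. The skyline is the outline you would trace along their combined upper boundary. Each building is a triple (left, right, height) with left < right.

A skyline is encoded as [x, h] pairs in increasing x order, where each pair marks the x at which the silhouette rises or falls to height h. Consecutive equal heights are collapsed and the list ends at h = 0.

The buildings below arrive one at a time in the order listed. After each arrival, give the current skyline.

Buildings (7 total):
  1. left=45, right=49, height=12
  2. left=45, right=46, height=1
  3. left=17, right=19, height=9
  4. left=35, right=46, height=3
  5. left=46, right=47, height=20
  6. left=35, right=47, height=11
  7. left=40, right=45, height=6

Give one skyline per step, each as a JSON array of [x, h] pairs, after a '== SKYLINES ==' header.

== SKYLINES ==
[[45,12],[49,0]]
[[45,12],[49,0]]
[[17,9],[19,0],[45,12],[49,0]]
[[17,9],[19,0],[35,3],[45,12],[49,0]]
[[17,9],[19,0],[35,3],[45,12],[46,20],[47,12],[49,0]]
[[17,9],[19,0],[35,11],[45,12],[46,20],[47,12],[49,0]]
[[17,9],[19,0],[35,11],[45,12],[46,20],[47,12],[49,0]]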